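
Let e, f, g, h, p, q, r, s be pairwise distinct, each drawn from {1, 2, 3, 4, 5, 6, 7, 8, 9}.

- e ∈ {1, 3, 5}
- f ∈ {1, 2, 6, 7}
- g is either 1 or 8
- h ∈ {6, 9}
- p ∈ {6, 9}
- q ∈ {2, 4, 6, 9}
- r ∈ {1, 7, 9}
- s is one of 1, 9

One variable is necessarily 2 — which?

f

h and p share exactly the 2 values {6, 9}; by pigeonhole those values go to them, so strike 6, 9 from f, q, r, s.
s has just one choice, so s = 1. Remove 1 from e, f, g, r.
g must be 8 (only option left).
r's domain is down to {7}, so r = 7. So f can't be 7.
So 2 goes to f.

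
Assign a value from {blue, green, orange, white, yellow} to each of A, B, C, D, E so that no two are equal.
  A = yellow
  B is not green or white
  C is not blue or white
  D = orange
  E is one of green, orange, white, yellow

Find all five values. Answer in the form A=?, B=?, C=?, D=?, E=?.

A's domain is down to {yellow}, so A = yellow. Eliminate yellow elsewhere: B, C, E.
That leaves D = orange. Strike orange from B, C, E.
B must be blue (only option left).
C has just one choice, so C = green. So E can't be green.
E has just one choice, so E = white.

A=yellow, B=blue, C=green, D=orange, E=white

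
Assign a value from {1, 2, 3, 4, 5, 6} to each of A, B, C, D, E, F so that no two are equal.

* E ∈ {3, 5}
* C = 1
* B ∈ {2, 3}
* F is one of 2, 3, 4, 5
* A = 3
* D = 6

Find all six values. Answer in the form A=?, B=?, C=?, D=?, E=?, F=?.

A=3, B=2, C=1, D=6, E=5, F=4

A has just one choice, so A = 3. Eliminate 3 elsewhere: B, E, F.
B has just one choice, so B = 2. Remove 2 from F.
C must be 1 (only option left).
D must be 6 (only option left).
E's domain is down to {5}, so E = 5. Remove 5 from F.
F has just one choice, so F = 4.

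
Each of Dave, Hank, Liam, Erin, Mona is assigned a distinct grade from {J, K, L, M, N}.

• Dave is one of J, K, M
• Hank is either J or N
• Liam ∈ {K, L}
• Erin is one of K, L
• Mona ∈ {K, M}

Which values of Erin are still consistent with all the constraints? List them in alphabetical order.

The 5 variables together cover exactly {J, K, L, M, N} — 5 values for 5 variables — and N appears only in Hank's list, so Hank = N.
The 4 still-open variables together cover exactly {J, K, L, M} — 4 values for 4 variables — and J appears only in Dave's list, so Dave = J.
The 3 still-open variables draw from only 3 values {K, L, M}, so each is used; only Mona can be M, hence Mona = M.
No further eliminations apply; Erin can still be any of K, L.

K, L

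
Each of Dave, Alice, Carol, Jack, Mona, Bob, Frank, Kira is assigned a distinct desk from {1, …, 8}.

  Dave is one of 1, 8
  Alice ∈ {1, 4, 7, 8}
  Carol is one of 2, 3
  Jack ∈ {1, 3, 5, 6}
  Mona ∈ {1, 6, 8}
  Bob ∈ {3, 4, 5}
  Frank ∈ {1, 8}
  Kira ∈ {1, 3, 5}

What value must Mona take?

6

Among the 8 variables, 2 fits only Carol (and all 8 values in {1, 2, 3, 4, 5, 6, 7, 8} must be used), so Carol = 2.
The 7 still-open variables draw from only 7 values {1, 3, 4, 5, 6, 7, 8}, so each is used; only Alice can be 7, hence Alice = 7.
The 6 still-open variables together cover exactly {1, 3, 4, 5, 6, 8} — 6 values for 6 variables — and 4 appears only in Bob's list, so Bob = 4.
Dave and Frank between them cover only {1, 8} — a naked pair. Remove those values from Jack, Mona, Kira.
So Mona = 6.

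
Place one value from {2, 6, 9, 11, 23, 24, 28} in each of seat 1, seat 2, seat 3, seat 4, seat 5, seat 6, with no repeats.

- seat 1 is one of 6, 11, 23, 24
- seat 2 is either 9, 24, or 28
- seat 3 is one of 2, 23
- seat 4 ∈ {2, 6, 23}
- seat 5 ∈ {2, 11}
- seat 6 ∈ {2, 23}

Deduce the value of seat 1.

24

seat 3 and seat 6 between them cover only {2, 23} — a naked pair. Remove those values from seat 1, seat 4, seat 5.
seat 4 has just one choice, so seat 4 = 6. Strike 6 from seat 1.
seat 5 must be 11 (only option left). Eliminate 11 elsewhere: seat 1.
So seat 1 = 24.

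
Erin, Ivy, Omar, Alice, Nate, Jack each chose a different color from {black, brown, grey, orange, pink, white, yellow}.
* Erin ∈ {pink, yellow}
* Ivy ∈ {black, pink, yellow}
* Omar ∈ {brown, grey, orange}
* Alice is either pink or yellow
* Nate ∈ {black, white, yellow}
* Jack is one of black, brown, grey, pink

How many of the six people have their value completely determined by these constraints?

2

Erin and Alice share exactly the 2 values {pink, yellow}; by pigeonhole those values go to them, so strike pink, yellow from Ivy, Nate, Jack.
Ivy must be black (only option left). Eliminate black elsewhere: Nate, Jack.
Nate has just one choice, so Nate = white.
Determined: Ivy=black, Nate=white. The other people each still have more than one consistent value. That makes 2.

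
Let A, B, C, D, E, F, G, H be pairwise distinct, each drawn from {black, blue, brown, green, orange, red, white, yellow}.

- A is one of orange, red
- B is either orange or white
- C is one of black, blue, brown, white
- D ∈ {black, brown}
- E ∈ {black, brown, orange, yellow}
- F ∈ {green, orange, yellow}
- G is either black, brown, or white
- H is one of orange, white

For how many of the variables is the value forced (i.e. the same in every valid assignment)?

4

The 8 variables draw from only 8 values {black, blue, brown, green, orange, red, white, yellow}, so each is used; only C can be blue, hence C = blue.
The 7 still-open variables together cover exactly {black, brown, green, orange, red, white, yellow} — 7 values for 7 variables — and green appears only in F's list, so F = green.
The 6 still-open variables together cover exactly {black, brown, orange, red, white, yellow} — 6 values for 6 variables — and red appears only in A's list, so A = red.
The 5 still-open variables draw from only 5 values {black, brown, orange, white, yellow}, so each is used; only E can be yellow, hence E = yellow.
The 2 variables B and H are confined to {orange, white}, which locks those values in; drop them from G.
Determined: A=red, C=blue, E=yellow, F=green. The other variables each still have more than one consistent value. That makes 4.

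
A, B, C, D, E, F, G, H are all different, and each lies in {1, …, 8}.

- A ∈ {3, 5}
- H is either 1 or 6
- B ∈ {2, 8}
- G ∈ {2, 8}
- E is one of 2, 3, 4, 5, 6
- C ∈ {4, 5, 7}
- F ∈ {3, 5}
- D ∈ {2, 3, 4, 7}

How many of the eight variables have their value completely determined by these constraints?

The 8 variables together cover exactly {1, 2, 3, 4, 5, 6, 7, 8} — 8 values for 8 variables — and 1 appears only in H's list, so H = 1.
The 7 still-open variables together cover exactly {2, 3, 4, 5, 6, 7, 8} — 7 values for 7 variables — and 6 appears only in E's list, so E = 6.
A and F share exactly the 2 values {3, 5}; by pigeonhole those values go to them, so strike 3, 5 from C, D.
B and G between them cover only {2, 8} — a naked pair. Remove those values from D.
Determined: E=6, H=1. The other variables each still have more than one consistent value. That makes 2.

2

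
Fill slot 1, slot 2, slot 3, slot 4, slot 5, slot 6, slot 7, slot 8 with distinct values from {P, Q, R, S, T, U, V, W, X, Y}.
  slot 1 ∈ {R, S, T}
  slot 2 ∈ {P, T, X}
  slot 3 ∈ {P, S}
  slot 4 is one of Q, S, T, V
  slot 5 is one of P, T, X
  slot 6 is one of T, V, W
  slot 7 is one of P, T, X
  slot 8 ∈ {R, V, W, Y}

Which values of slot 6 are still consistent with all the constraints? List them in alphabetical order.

V, W

The 3 variables slot 2, slot 5, slot 7 are confined to {P, T, X}, which locks those values in; drop them from slot 1, slot 3, slot 4, slot 6.
slot 3 has just one choice, so slot 3 = S. Remove S from slot 1, slot 4.
slot 1 has just one choice, so slot 1 = R. Remove R from slot 8.
No further eliminations apply; slot 6 can still be any of V, W.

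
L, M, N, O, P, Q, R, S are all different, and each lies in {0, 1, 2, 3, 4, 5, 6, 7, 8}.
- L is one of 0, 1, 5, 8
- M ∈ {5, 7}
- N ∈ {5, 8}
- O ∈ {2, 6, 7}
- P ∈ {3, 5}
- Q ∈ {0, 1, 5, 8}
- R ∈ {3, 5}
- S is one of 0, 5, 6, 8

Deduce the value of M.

The 8 variables together cover exactly {0, 1, 2, 3, 5, 6, 7, 8} — 8 values for 8 variables — and 2 appears only in O's list, so O = 2.
Among the 7 still-open variables, 6 fits only S (and all 7 values in {0, 1, 3, 5, 6, 7, 8} must be used), so S = 6.
The 6 still-open variables together cover exactly {0, 1, 3, 5, 7, 8} — 6 values for 6 variables — and 7 appears only in M's list, so M = 7.

7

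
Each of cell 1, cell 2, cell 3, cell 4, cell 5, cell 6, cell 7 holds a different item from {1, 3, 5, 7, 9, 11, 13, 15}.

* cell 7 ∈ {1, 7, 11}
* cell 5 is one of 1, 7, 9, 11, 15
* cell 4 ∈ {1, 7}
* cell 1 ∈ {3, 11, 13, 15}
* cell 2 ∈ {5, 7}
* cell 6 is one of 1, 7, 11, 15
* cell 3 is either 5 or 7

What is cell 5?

9

cell 2 and cell 3 share exactly the 2 values {5, 7}; by pigeonhole those values go to them, so strike 5, 7 from cell 4, cell 5, cell 6, cell 7.
That leaves cell 4 = 1. Remove 1 from cell 5, cell 6, cell 7.
That leaves cell 7 = 11. Eliminate 11 elsewhere: cell 1, cell 5, cell 6.
cell 6 must be 15 (only option left). Strike 15 from cell 1, cell 5.
So cell 5 = 9.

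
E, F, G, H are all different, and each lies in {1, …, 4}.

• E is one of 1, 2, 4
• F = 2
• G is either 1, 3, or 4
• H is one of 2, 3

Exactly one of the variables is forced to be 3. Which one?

F's domain is down to {2}, so F = 2. Strike 2 from E, H.
So 3 goes to H.

H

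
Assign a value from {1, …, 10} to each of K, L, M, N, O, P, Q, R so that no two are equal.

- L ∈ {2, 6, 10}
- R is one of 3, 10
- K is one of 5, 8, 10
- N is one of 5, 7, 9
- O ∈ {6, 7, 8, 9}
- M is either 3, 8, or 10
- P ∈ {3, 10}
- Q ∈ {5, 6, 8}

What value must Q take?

The 8 variables together cover exactly {2, 3, 5, 6, 7, 8, 9, 10} — 8 values for 8 variables — and 2 appears only in L's list, so L = 2.
P and R share exactly the 2 values {3, 10}; by pigeonhole those values go to them, so strike 3, 10 from K, M.
M's domain is down to {8}, so M = 8. Remove 8 from K, O, Q.
That leaves K = 5. Eliminate 5 elsewhere: N, Q.
So Q = 6.

6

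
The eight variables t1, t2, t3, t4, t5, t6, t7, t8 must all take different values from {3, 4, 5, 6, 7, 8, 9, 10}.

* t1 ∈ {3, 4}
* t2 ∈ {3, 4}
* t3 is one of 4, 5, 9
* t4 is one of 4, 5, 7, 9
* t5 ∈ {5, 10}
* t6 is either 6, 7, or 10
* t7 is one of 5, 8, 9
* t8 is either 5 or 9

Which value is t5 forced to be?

10

Among the 8 variables, 6 fits only t6 (and all 8 values in {3, 4, 5, 6, 7, 8, 9, 10} must be used), so t6 = 6.
The 7 still-open variables draw from only 7 values {3, 4, 5, 7, 8, 9, 10}, so each is used; only t4 can be 7, hence t4 = 7.
The 6 still-open variables together cover exactly {3, 4, 5, 8, 9, 10} — 6 values for 6 variables — and 8 appears only in t7's list, so t7 = 8.
The 5 still-open variables together cover exactly {3, 4, 5, 9, 10} — 5 values for 5 variables — and 10 appears only in t5's list, so t5 = 10.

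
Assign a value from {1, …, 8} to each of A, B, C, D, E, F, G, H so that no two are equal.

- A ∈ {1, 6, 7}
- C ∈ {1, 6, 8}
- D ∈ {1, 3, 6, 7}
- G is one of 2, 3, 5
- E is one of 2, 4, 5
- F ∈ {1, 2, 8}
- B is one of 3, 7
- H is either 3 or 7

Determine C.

The 8 variables together cover exactly {1, 2, 3, 4, 5, 6, 7, 8} — 8 values for 8 variables — and 4 appears only in E's list, so E = 4.
The 7 still-open variables draw from only 7 values {1, 2, 3, 5, 6, 7, 8}, so each is used; only G can be 5, hence G = 5.
The 6 still-open variables together cover exactly {1, 2, 3, 6, 7, 8} — 6 values for 6 variables — and 2 appears only in F's list, so F = 2.
The 5 still-open variables draw from only 5 values {1, 3, 6, 7, 8}, so each is used; only C can be 8, hence C = 8.

8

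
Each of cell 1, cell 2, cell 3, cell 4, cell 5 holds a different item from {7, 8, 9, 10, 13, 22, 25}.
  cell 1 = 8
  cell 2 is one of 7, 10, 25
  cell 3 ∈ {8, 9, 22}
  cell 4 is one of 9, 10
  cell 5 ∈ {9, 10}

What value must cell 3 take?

cell 1 has just one choice, so cell 1 = 8. Eliminate 8 elsewhere: cell 3.
cell 4 and cell 5 share exactly the 2 values {9, 10}; by pigeonhole those values go to them, so strike 9, 10 from cell 2, cell 3.
So cell 3 = 22.

22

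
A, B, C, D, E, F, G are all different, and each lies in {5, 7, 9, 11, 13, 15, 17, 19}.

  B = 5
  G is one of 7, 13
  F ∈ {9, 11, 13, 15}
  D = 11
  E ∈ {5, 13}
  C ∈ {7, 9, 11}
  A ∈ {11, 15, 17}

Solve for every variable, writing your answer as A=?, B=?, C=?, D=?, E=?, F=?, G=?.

B has just one choice, so B = 5. Remove 5 from E.
That leaves D = 11. Eliminate 11 elsewhere: A, C, F.
That leaves E = 13. So F, G can't be 13.
G must be 7 (only option left). Strike 7 from C.
That leaves C = 9. Strike 9 from F.
That leaves F = 15. So A can't be 15.
A has just one choice, so A = 17.

A=17, B=5, C=9, D=11, E=13, F=15, G=7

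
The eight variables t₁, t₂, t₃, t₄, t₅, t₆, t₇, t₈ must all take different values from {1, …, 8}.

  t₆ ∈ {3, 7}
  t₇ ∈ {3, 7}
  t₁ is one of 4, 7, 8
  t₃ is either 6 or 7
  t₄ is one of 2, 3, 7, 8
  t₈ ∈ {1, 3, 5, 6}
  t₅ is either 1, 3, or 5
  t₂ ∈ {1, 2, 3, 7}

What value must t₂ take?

Among the 8 variables, 4 fits only t₁ (and all 8 values in {1, 2, 3, 4, 5, 6, 7, 8} must be used), so t₁ = 4.
Among the 7 still-open variables, 8 fits only t₄ (and all 7 values in {1, 2, 3, 5, 6, 7, 8} must be used), so t₄ = 8.
The 6 still-open variables together cover exactly {1, 2, 3, 5, 6, 7} — 6 values for 6 variables — and 2 appears only in t₂'s list, so t₂ = 2.

2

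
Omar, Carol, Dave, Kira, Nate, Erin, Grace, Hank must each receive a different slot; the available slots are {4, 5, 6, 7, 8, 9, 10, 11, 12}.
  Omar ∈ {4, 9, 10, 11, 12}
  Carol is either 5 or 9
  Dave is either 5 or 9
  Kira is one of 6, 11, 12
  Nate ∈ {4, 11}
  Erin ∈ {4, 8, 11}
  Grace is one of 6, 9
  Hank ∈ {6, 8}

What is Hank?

8

The 8 variables draw from only 8 values {4, 5, 6, 8, 9, 10, 11, 12}, so each is used; only Omar can be 10, hence Omar = 10.
The 7 still-open variables together cover exactly {4, 5, 6, 8, 9, 11, 12} — 7 values for 7 variables — and 12 appears only in Kira's list, so Kira = 12.
Carol and Dave share exactly the 2 values {5, 9}; by pigeonhole those values go to them, so strike 5, 9 from Grace.
Grace must be 6 (only option left). Eliminate 6 elsewhere: Hank.
So Hank = 8.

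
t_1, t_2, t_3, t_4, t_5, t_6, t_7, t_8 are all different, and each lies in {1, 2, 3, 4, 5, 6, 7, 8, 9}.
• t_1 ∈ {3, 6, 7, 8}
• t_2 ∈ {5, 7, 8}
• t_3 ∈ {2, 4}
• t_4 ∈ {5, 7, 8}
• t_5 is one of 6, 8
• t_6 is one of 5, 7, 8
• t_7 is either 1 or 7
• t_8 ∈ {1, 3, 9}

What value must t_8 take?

t_2, t_4, t_6 share exactly the 3 values {5, 7, 8}; by pigeonhole those values go to them, so strike 5, 7, 8 from t_1, t_5, t_7.
t_5's domain is down to {6}, so t_5 = 6. So t_1 can't be 6.
t_7's domain is down to {1}, so t_7 = 1. So t_8 can't be 1.
t_1's domain is down to {3}, so t_1 = 3. So t_8 can't be 3.
So t_8 = 9.

9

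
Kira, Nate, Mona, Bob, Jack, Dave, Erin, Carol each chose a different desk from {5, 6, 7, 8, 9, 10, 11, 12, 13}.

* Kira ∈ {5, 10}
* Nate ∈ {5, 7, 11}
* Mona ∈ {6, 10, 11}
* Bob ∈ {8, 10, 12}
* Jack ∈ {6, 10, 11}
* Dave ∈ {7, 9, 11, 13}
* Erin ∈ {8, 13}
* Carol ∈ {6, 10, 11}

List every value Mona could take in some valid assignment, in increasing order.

6, 10, 11

Mona, Jack, Carol share exactly the 3 values {6, 10, 11}; by pigeonhole those values go to them, so strike 6, 10, 11 from Kira, Nate, Bob, Dave.
That leaves Kira = 5. So Nate can't be 5.
Nate must be 7 (only option left). Remove 7 from Dave.
No further eliminations apply; Mona can still be any of 6, 10, 11.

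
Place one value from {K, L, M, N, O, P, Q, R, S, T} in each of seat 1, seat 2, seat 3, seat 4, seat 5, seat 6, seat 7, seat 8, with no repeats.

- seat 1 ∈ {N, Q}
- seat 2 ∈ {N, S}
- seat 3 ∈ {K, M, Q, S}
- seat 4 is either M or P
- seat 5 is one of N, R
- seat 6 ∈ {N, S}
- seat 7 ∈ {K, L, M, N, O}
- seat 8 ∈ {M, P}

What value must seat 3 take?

The 2 variables seat 2 and seat 6 are confined to {N, S}, which locks those values in; drop them from seat 1, seat 3, seat 5, seat 7.
That leaves seat 1 = Q. Strike Q from seat 3.
That leaves seat 5 = R.
seat 4 and seat 8 between them cover only {M, P} — a naked pair. Remove those values from seat 3, seat 7.
So seat 3 = K.

K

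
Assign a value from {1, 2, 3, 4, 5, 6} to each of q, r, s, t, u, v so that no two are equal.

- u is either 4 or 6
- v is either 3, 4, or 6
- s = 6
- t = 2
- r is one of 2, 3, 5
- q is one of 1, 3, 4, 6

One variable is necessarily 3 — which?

s must be 6 (only option left). Remove 6 from q, u, v.
t's domain is down to {2}, so t = 2. So r can't be 2.
u must be 4 (only option left). Eliminate 4 elsewhere: q, v.
So 3 goes to v.

v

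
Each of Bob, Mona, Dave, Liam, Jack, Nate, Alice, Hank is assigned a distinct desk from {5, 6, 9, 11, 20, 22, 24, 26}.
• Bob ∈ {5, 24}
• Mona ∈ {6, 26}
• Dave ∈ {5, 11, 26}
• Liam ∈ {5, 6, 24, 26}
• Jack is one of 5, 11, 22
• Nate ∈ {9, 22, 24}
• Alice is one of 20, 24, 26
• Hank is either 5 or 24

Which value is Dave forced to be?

Among the 8 variables, 9 fits only Nate (and all 8 values in {5, 6, 9, 11, 20, 22, 24, 26} must be used), so Nate = 9.
The 7 still-open variables together cover exactly {5, 6, 11, 20, 22, 24, 26} — 7 values for 7 variables — and 20 appears only in Alice's list, so Alice = 20.
The 6 still-open variables together cover exactly {5, 6, 11, 22, 24, 26} — 6 values for 6 variables — and 22 appears only in Jack's list, so Jack = 22.
The 5 still-open variables draw from only 5 values {5, 6, 11, 24, 26}, so each is used; only Dave can be 11, hence Dave = 11.

11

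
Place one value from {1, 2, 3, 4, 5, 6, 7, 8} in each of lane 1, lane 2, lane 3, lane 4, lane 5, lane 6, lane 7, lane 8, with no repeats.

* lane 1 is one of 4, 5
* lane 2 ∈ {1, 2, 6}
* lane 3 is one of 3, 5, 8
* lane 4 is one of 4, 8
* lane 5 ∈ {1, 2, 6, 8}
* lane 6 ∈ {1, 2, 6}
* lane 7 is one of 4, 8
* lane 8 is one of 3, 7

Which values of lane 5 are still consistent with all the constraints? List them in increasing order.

1, 2, 6

The 8 variables together cover exactly {1, 2, 3, 4, 5, 6, 7, 8} — 8 values for 8 variables — and 7 appears only in lane 8's list, so lane 8 = 7.
Among the 7 still-open variables, 3 fits only lane 3 (and all 7 values in {1, 2, 3, 4, 5, 6, 8} must be used), so lane 3 = 3.
The 6 still-open variables draw from only 6 values {1, 2, 4, 5, 6, 8}, so each is used; only lane 1 can be 5, hence lane 1 = 5.
lane 4 and lane 7 between them cover only {4, 8} — a naked pair. Remove those values from lane 5.
No further eliminations apply; lane 5 can still be any of 1, 2, 6.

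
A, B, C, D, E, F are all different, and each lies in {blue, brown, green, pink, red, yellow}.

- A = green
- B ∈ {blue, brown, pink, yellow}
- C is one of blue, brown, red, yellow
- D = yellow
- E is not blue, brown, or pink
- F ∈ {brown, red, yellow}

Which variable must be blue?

C

A must be green (only option left). Eliminate green elsewhere: E.
That leaves D = yellow. Strike yellow from B, C, E, F.
E must be red (only option left). Eliminate red elsewhere: C, F.
F's domain is down to {brown}, so F = brown. Eliminate brown elsewhere: B, C.
So blue goes to C.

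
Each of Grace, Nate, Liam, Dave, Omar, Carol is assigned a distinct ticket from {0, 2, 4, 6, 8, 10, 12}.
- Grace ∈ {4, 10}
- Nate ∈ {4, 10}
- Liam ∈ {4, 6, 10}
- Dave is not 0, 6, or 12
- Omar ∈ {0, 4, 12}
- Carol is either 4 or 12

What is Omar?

0

Grace and Nate share exactly the 2 values {4, 10}; by pigeonhole those values go to them, so strike 4, 10 from Liam, Dave, Omar, Carol.
That leaves Liam = 6.
That leaves Carol = 12. Strike 12 from Omar.
So Omar = 0.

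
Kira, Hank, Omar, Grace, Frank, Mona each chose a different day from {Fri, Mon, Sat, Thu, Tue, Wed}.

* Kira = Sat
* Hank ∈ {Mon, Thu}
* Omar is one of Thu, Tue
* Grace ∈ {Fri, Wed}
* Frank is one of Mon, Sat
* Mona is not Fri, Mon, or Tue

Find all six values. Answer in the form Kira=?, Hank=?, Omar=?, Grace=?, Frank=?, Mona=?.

Kira has just one choice, so Kira = Sat. So Frank, Mona can't be Sat.
That leaves Frank = Mon. Eliminate Mon elsewhere: Hank.
Hank's domain is down to {Thu}, so Hank = Thu. Remove Thu from Omar, Mona.
Omar must be Tue (only option left).
That leaves Mona = Wed. Strike Wed from Grace.
Grace must be Fri (only option left).

Kira=Sat, Hank=Thu, Omar=Tue, Grace=Fri, Frank=Mon, Mona=Wed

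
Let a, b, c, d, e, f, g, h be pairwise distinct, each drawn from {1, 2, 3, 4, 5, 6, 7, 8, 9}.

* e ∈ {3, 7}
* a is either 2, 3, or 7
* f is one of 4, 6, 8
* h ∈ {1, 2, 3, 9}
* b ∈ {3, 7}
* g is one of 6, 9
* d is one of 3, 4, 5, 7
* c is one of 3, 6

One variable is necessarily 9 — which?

g

b and e share exactly the 2 values {3, 7}; by pigeonhole those values go to them, so strike 3, 7 from a, c, d, h.
a has just one choice, so a = 2. Remove 2 from h.
c's domain is down to {6}, so c = 6. Remove 6 from f, g.
So 9 goes to g.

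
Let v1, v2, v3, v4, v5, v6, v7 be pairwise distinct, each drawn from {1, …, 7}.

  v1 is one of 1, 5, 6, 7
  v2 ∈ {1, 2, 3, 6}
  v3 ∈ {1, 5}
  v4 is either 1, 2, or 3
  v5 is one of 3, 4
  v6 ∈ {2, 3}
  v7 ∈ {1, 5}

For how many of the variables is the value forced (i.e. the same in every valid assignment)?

3

The 7 variables together cover exactly {1, 2, 3, 4, 5, 6, 7} — 7 values for 7 variables — and 4 appears only in v5's list, so v5 = 4.
The 6 still-open variables together cover exactly {1, 2, 3, 5, 6, 7} — 6 values for 6 variables — and 7 appears only in v1's list, so v1 = 7.
The 5 still-open variables together cover exactly {1, 2, 3, 5, 6} — 5 values for 5 variables — and 6 appears only in v2's list, so v2 = 6.
The 2 variables v3 and v7 are confined to {1, 5}, which locks those values in; drop them from v4.
Determined: v1=7, v2=6, v5=4. The other variables each still have more than one consistent value. That makes 3.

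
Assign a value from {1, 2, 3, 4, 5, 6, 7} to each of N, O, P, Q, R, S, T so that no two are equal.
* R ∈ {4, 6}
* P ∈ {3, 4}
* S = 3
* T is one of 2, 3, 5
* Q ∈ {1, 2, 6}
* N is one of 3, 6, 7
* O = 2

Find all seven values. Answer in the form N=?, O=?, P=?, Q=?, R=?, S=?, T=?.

O has just one choice, so O = 2. Strike 2 from Q, T.
That leaves S = 3. So N, P, T can't be 3.
T has just one choice, so T = 5.
That leaves P = 4. Remove 4 from R.
R must be 6 (only option left). Strike 6 from N, Q.
N's domain is down to {7}, so N = 7.
Q has just one choice, so Q = 1.

N=7, O=2, P=4, Q=1, R=6, S=3, T=5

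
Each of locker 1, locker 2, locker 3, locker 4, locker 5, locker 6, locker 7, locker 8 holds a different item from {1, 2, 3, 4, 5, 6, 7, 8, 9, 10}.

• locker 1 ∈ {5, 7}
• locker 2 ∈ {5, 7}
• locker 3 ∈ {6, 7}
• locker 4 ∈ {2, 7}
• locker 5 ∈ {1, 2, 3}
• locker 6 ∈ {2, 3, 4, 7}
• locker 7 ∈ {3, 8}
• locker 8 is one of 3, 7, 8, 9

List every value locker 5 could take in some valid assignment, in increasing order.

The 2 variables locker 1 and locker 2 are confined to {5, 7}, which locks those values in; drop them from locker 3, locker 4, locker 6, locker 8.
locker 3 must be 6 (only option left).
locker 4's domain is down to {2}, so locker 4 = 2. Strike 2 from locker 5, locker 6.
No further eliminations apply; locker 5 can still be any of 1, 3.

1, 3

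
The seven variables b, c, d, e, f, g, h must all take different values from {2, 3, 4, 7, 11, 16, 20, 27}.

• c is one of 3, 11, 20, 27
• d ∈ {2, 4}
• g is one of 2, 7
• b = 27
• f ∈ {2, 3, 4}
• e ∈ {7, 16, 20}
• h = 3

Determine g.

7

b's domain is down to {27}, so b = 27. Strike 27 from c.
h must be 3 (only option left). Eliminate 3 elsewhere: c, f.
d and f share exactly the 2 values {2, 4}; by pigeonhole those values go to them, so strike 2, 4 from g.
So g = 7.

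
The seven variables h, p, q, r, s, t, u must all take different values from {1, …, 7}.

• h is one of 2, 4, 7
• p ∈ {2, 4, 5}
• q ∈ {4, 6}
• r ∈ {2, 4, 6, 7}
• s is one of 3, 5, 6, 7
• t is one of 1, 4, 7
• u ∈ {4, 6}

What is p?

The 7 variables together cover exactly {1, 2, 3, 4, 5, 6, 7} — 7 values for 7 variables — and 1 appears only in t's list, so t = 1.
Among the 6 still-open variables, 3 fits only s (and all 6 values in {2, 3, 4, 5, 6, 7} must be used), so s = 3.
Among the 5 still-open variables, 5 fits only p (and all 5 values in {2, 4, 5, 6, 7} must be used), so p = 5.

5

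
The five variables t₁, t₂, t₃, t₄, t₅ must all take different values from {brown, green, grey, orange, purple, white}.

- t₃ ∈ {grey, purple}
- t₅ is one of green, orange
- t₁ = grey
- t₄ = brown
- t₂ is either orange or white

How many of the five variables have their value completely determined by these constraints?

3

t₁ has just one choice, so t₁ = grey. So t₃ can't be grey.
t₃ has just one choice, so t₃ = purple.
That leaves t₄ = brown.
Determined: t₁=grey, t₃=purple, t₄=brown. The other variables each still have more than one consistent value. That makes 3.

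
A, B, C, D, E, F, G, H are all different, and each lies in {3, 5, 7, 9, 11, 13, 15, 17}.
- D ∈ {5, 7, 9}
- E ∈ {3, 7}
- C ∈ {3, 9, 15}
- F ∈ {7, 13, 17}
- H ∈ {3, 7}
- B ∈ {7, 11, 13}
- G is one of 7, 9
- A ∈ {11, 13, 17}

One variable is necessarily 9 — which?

G

Among the 8 variables, 5 fits only D (and all 8 values in {3, 5, 7, 9, 11, 13, 15, 17} must be used), so D = 5.
The 7 still-open variables together cover exactly {3, 7, 9, 11, 13, 15, 17} — 7 values for 7 variables — and 15 appears only in C's list, so C = 15.
The 6 still-open variables together cover exactly {3, 7, 9, 11, 13, 17} — 6 values for 6 variables — and 9 appears only in G's list, so G = 9.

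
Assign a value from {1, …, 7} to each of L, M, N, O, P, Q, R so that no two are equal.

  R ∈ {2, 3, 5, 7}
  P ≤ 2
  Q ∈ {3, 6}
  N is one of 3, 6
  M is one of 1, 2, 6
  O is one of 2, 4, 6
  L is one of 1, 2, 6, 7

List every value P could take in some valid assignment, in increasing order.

The 7 variables draw from only 7 values {1, 2, 3, 4, 5, 6, 7}, so each is used; only O can be 4, hence O = 4.
The 6 still-open variables together cover exactly {1, 2, 3, 5, 6, 7} — 6 values for 6 variables — and 5 appears only in R's list, so R = 5.
The 5 still-open variables draw from only 5 values {1, 2, 3, 6, 7}, so each is used; only L can be 7, hence L = 7.
N and Q between them cover only {3, 6} — a naked pair. Remove those values from M.
No further eliminations apply; P can still be any of 1, 2.

1, 2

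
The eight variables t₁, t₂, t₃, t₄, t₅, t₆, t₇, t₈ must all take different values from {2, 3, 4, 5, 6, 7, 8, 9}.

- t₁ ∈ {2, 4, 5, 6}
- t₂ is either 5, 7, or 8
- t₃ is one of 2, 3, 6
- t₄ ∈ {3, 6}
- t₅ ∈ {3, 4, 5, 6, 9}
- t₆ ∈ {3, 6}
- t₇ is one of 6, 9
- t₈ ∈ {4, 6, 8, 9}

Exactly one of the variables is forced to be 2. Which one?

t₃

Among the 8 variables, 7 fits only t₂ (and all 8 values in {2, 3, 4, 5, 6, 7, 8, 9} must be used), so t₂ = 7.
The 7 still-open variables draw from only 7 values {2, 3, 4, 5, 6, 8, 9}, so each is used; only t₈ can be 8, hence t₈ = 8.
t₄ and t₆ between them cover only {3, 6} — a naked pair. Remove those values from t₁, t₃, t₅, t₇.
So 2 goes to t₃.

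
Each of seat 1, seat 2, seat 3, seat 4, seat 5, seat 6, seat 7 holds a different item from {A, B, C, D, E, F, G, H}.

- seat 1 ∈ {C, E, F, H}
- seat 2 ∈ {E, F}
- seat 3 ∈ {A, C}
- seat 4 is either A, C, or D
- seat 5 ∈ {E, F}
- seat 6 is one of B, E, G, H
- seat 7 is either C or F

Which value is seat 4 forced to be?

D

seat 2 and seat 5 between them cover only {E, F} — a naked pair. Remove those values from seat 1, seat 6, seat 7.
seat 7 must be C (only option left). So seat 1, seat 3, seat 4 can't be C.
seat 1 must be H (only option left). Strike H from seat 6.
seat 3 must be A (only option left). Eliminate A elsewhere: seat 4.
So seat 4 = D.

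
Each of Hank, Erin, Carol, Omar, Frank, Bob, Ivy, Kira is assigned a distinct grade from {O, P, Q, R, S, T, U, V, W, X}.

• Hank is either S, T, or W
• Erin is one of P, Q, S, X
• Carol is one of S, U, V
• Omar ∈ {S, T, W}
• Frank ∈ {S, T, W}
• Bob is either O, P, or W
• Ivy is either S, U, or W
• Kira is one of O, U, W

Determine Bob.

Hank, Omar, Frank share exactly the 3 values {S, T, W}; by pigeonhole those values go to them, so strike S, T, W from Erin, Carol, Bob, Ivy, Kira.
That leaves Ivy = U. So Carol, Kira can't be U.
Kira's domain is down to {O}, so Kira = O. So Bob can't be O.
So Bob = P.

P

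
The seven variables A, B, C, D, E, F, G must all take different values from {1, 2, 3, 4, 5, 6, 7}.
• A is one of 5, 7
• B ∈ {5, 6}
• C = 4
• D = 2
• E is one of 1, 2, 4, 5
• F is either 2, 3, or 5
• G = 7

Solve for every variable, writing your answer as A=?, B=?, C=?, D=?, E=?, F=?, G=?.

A=5, B=6, C=4, D=2, E=1, F=3, G=7

C has just one choice, so C = 4. So E can't be 4.
D's domain is down to {2}, so D = 2. Remove 2 from E, F.
G's domain is down to {7}, so G = 7. Strike 7 from A.
A has just one choice, so A = 5. So B, E, F can't be 5.
B's domain is down to {6}, so B = 6.
That leaves E = 1.
F has just one choice, so F = 3.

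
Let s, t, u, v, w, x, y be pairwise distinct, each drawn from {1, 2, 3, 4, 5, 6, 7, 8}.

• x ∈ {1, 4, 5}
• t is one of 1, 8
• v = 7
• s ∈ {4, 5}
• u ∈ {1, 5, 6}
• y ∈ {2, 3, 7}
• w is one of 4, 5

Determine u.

6

v has just one choice, so v = 7. Remove 7 from y.
s and w between them cover only {4, 5} — a naked pair. Remove those values from u, x.
x's domain is down to {1}, so x = 1. So t, u can't be 1.
So u = 6.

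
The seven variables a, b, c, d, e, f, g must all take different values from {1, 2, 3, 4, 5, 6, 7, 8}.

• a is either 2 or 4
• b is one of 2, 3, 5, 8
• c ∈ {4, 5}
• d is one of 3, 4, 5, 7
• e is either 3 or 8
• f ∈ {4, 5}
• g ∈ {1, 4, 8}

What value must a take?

2

The 7 variables draw from only 7 values {1, 2, 3, 4, 5, 7, 8}, so each is used; only g can be 1, hence g = 1.
Among the 6 still-open variables, 7 fits only d (and all 6 values in {2, 3, 4, 5, 7, 8} must be used), so d = 7.
c and f between them cover only {4, 5} — a naked pair. Remove those values from a, b.
So a = 2.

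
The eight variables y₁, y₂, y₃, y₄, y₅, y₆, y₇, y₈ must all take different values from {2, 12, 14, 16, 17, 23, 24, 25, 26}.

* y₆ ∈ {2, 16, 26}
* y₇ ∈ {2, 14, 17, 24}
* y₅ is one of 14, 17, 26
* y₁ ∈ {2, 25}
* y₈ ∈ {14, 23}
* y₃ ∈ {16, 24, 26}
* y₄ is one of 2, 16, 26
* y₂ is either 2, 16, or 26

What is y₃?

24

Among the 8 variables, 23 fits only y₈ (and all 8 values in {2, 14, 16, 17, 23, 24, 25, 26} must be used), so y₈ = 23.
The 7 still-open variables draw from only 7 values {2, 14, 16, 17, 24, 25, 26}, so each is used; only y₁ can be 25, hence y₁ = 25.
y₂, y₄, y₆ share exactly the 3 values {2, 16, 26}; by pigeonhole those values go to them, so strike 2, 16, 26 from y₃, y₅, y₇.
So y₃ = 24.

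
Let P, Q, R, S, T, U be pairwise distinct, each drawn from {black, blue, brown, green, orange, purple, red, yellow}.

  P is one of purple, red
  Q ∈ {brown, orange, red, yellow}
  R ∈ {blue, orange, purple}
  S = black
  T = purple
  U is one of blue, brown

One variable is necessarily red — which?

S must be black (only option left).
That leaves T = purple. Strike purple from P, R.
So red goes to P.

P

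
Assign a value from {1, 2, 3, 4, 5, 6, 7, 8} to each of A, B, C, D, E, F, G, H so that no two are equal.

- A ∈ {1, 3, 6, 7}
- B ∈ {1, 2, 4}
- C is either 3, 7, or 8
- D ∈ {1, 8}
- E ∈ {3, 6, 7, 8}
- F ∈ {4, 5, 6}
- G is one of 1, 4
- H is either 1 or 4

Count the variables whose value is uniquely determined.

3

Among the 8 variables, 2 fits only B (and all 8 values in {1, 2, 3, 4, 5, 6, 7, 8} must be used), so B = 2.
The 7 still-open variables draw from only 7 values {1, 3, 4, 5, 6, 7, 8}, so each is used; only F can be 5, hence F = 5.
G and H between them cover only {1, 4} — a naked pair. Remove those values from A, D.
D's domain is down to {8}, so D = 8. Remove 8 from C, E.
Determined: B=2, D=8, F=5. The other variables each still have more than one consistent value. That makes 3.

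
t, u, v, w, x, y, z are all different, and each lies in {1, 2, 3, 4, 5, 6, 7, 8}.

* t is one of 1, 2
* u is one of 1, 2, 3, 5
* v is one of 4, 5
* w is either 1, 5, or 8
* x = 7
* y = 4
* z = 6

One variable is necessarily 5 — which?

v

x's domain is down to {7}, so x = 7.
y has just one choice, so y = 4. Remove 4 from v.
So 5 goes to v.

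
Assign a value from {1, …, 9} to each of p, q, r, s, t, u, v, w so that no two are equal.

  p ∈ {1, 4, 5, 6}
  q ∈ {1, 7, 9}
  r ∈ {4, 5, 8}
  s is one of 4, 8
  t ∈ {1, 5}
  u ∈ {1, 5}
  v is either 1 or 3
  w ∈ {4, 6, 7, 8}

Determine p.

6

The 8 variables draw from only 8 values {1, 3, 4, 5, 6, 7, 8, 9}, so each is used; only v can be 3, hence v = 3.
The 7 still-open variables draw from only 7 values {1, 4, 5, 6, 7, 8, 9}, so each is used; only q can be 9, hence q = 9.
Among the 6 still-open variables, 7 fits only w (and all 6 values in {1, 4, 5, 6, 7, 8} must be used), so w = 7.
The 5 still-open variables draw from only 5 values {1, 4, 5, 6, 8}, so each is used; only p can be 6, hence p = 6.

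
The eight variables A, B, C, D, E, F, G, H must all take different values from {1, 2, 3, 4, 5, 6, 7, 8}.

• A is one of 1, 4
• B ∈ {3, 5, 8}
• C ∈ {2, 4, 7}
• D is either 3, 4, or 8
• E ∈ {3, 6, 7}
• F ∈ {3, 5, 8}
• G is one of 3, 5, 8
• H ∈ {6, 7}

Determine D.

The 8 variables draw from only 8 values {1, 2, 3, 4, 5, 6, 7, 8}, so each is used; only A can be 1, hence A = 1.
The 7 still-open variables together cover exactly {2, 3, 4, 5, 6, 7, 8} — 7 values for 7 variables — and 2 appears only in C's list, so C = 2.
The 6 still-open variables together cover exactly {3, 4, 5, 6, 7, 8} — 6 values for 6 variables — and 4 appears only in D's list, so D = 4.

4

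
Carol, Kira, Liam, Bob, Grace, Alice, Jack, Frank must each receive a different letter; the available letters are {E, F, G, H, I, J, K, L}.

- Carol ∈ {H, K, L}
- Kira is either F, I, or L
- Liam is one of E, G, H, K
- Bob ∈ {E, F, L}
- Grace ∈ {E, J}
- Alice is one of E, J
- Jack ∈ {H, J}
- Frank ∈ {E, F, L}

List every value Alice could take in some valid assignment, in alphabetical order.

Among the 8 variables, G fits only Liam (and all 8 values in {E, F, G, H, I, J, K, L} must be used), so Liam = G.
The 7 still-open variables together cover exactly {E, F, H, I, J, K, L} — 7 values for 7 variables — and I appears only in Kira's list, so Kira = I.
The 6 still-open variables draw from only 6 values {E, F, H, J, K, L}, so each is used; only Carol can be K, hence Carol = K.
The 5 still-open variables draw from only 5 values {E, F, H, J, L}, so each is used; only Jack can be H, hence Jack = H.
The 2 variables Grace and Alice are confined to {E, J}, which locks those values in; drop them from Bob, Frank.
No further eliminations apply; Alice can still be any of E, J.

E, J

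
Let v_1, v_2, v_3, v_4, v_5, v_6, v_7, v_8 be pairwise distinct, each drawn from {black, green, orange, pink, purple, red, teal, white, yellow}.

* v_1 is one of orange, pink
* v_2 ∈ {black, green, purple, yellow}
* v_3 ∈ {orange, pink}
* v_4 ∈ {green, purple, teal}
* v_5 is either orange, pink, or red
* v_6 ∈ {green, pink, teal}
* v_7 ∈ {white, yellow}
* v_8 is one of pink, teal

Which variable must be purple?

v_1 and v_3 between them cover only {orange, pink} — a naked pair. Remove those values from v_5, v_6, v_8.
v_5 has just one choice, so v_5 = red.
v_8's domain is down to {teal}, so v_8 = teal. Strike teal from v_4, v_6.
That leaves v_6 = green. Eliminate green elsewhere: v_2, v_4.
So purple goes to v_4.

v_4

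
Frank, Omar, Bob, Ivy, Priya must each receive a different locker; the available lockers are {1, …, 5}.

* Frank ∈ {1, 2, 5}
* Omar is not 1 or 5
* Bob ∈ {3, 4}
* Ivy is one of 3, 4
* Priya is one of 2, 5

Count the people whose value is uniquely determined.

The 5 variables together cover exactly {1, 2, 3, 4, 5} — 5 values for 5 variables — and 1 appears only in Frank's list, so Frank = 1.
The 4 still-open variables together cover exactly {2, 3, 4, 5} — 4 values for 4 variables — and 5 appears only in Priya's list, so Priya = 5.
The 3 still-open variables together cover exactly {2, 3, 4} — 3 values for 3 variables — and 2 appears only in Omar's list, so Omar = 2.
Determined: Frank=1, Omar=2, Priya=5. The other people each still have more than one consistent value. That makes 3.

3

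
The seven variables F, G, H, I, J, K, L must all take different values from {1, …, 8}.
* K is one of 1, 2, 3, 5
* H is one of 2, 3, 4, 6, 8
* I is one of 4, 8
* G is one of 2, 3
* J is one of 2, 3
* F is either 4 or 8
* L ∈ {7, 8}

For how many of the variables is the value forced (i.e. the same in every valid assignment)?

2

F and I share exactly the 2 values {4, 8}; by pigeonhole those values go to them, so strike 4, 8 from H, L.
L's domain is down to {7}, so L = 7.
G and J share exactly the 2 values {2, 3}; by pigeonhole those values go to them, so strike 2, 3 from H, K.
That leaves H = 6.
Determined: H=6, L=7. The other variables each still have more than one consistent value. That makes 2.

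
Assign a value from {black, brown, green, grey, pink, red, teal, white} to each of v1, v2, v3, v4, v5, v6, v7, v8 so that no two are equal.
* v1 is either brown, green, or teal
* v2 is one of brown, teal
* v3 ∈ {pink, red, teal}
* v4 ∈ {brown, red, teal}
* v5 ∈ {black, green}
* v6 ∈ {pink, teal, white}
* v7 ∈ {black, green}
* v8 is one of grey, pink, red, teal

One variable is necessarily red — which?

v4

The 8 variables together cover exactly {black, brown, green, grey, pink, red, teal, white} — 8 values for 8 variables — and grey appears only in v8's list, so v8 = grey.
Among the 7 still-open variables, white fits only v6 (and all 7 values in {black, brown, green, pink, red, teal, white} must be used), so v6 = white.
The 6 still-open variables draw from only 6 values {black, brown, green, pink, red, teal}, so each is used; only v3 can be pink, hence v3 = pink.
The 5 still-open variables draw from only 5 values {black, brown, green, red, teal}, so each is used; only v4 can be red, hence v4 = red.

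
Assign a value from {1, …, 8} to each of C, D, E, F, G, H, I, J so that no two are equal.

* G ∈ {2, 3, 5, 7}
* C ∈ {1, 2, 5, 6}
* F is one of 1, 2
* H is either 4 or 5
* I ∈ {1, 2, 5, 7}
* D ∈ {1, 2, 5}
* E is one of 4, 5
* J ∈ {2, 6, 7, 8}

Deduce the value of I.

7

The 8 variables draw from only 8 values {1, 2, 3, 4, 5, 6, 7, 8}, so each is used; only G can be 3, hence G = 3.
The 7 still-open variables together cover exactly {1, 2, 4, 5, 6, 7, 8} — 7 values for 7 variables — and 8 appears only in J's list, so J = 8.
The 6 still-open variables together cover exactly {1, 2, 4, 5, 6, 7} — 6 values for 6 variables — and 6 appears only in C's list, so C = 6.
The 5 still-open variables draw from only 5 values {1, 2, 4, 5, 7}, so each is used; only I can be 7, hence I = 7.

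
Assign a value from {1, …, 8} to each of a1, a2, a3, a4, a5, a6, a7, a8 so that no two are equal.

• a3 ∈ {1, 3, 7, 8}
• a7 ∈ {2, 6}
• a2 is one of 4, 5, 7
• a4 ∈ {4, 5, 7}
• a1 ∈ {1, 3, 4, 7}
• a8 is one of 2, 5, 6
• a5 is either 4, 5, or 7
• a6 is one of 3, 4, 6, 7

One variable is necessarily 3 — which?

a6

The 8 variables together cover exactly {1, 2, 3, 4, 5, 6, 7, 8} — 8 values for 8 variables — and 8 appears only in a3's list, so a3 = 8.
Among the 7 still-open variables, 1 fits only a1 (and all 7 values in {1, 2, 3, 4, 5, 6, 7} must be used), so a1 = 1.
Among the 6 still-open variables, 3 fits only a6 (and all 6 values in {2, 3, 4, 5, 6, 7} must be used), so a6 = 3.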